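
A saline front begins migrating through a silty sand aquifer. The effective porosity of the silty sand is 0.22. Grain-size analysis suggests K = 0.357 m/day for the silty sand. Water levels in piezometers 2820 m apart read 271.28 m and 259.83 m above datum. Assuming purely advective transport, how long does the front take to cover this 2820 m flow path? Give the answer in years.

1170

Hydraulic gradient i = (271.28 − 259.83) / 2820 = 11.45 / 2820 = 0.004060.
Darcy flux q = K · i = 0.3570 × 0.004060 = 0.001450 m/day.
Seepage velocity v = q / n_e = 0.001450 / 0.22 = 0.006589 m/day.
Travel time t = L / v = 2820 / 0.006589 = 4.280e+05 days = 1172 years.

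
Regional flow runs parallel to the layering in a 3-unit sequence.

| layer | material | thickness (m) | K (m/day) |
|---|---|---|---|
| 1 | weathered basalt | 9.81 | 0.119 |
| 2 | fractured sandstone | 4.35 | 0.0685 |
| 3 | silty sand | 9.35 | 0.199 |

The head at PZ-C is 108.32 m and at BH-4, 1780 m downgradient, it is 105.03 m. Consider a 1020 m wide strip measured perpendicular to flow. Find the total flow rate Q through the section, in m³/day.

6.27

Flow is parallel to layering, so each bed carries its own Darcy discharge and the transmissivities add.
Σ(K_i·b_i) = 0.119×9.81 + 0.0685×4.35 + 0.199×9.35 = 3.326 m²/day.
Hydraulic gradient i = (108.32 − 105.03) / 1780 = 3.29 / 1780 = 0.001848.
Q = Σ(K_i·b_i) · W · i = 3.326 × 1020 × 0.001848 = 6.270 m³/day.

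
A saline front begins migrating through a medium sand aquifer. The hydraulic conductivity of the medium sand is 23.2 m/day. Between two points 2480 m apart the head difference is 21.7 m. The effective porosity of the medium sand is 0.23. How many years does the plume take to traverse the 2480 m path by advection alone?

7.69

Hydraulic gradient i = Δh / L = 21.7 / 2480 = 0.008750.
Darcy flux q = K · i = 23.20 × 0.008750 = 0.2030 m/day.
Seepage velocity v = q / n_e = 0.2030 / 0.23 = 0.8826 m/day.
Travel time t = L / v = 2480 / 0.8826 = 2810 days = 7.693 years.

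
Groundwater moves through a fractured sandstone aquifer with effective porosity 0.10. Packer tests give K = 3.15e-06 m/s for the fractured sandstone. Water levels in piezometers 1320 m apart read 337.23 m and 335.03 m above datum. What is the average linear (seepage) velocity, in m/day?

0.00454

Convert K: 3.15e-06 m/s × 86400 = 0.2722 m/day.
Hydraulic gradient i = (337.23 − 335.03) / 1320 = 2.2 / 1320 = 0.001667.
Darcy flux q = K · i = 0.2722 × 0.001667 = 0.0004536 m/day.
Seepage velocity v = q / n_e = 0.0004536 / 0.10 = 0.004536 m/day.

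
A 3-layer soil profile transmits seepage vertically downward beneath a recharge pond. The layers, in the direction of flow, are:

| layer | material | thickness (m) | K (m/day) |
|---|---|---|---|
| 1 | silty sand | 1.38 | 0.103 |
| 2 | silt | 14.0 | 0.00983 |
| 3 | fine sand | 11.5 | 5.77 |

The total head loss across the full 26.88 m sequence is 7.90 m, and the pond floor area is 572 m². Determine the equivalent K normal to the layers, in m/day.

0.0187

Flow is perpendicular to layering, so the layers act in series and the equivalent K is the thickness-weighted harmonic mean.
Total thickness L = 1.38 + 14.0 + 11.5 = 26.88 m.
Σ(b_i/K_i) = 1.38/0.103 + 14.0/0.00983 + 11.5/5.77 = 1440 d.
K_eq = L / Σ(b_i/K_i) = 26.88 / 1440 = 0.01867 m/day.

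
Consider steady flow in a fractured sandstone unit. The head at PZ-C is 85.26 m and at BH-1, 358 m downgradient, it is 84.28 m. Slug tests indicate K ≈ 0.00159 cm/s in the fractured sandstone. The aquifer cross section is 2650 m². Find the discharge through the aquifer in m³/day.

Convert K: 0.00159 cm/s × 864 = 1.374 m/day.
Hydraulic gradient i = (85.26 − 84.28) / 358 = 0.98 / 358 = 0.002737.
Darcy's law: Q = K · A · i = 1.374 × 2650 × 0.002737 = 9.966 m³/day.

9.97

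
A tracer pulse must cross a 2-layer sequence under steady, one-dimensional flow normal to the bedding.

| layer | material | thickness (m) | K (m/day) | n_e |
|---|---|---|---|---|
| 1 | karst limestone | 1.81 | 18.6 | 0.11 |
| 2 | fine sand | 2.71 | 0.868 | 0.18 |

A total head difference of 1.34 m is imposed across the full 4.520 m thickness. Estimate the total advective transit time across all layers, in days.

With flow normal to the layers, continuity requires the same specific discharge q through every layer.
Σ(b_i/K_i) = 1.81/18.6 + 2.71/0.868 = 3.219 d.
q = Δh / Σ(b_i/K_i) = 1.34 / 3.219 = 0.4162 m/day.
In each layer the seepage velocity is v_i = q/n_i, so the layer transit time is t_i = b_i·n_i / q:
  layer 1 (karst limestone): t_1 = 1.81 × 0.11 / 0.4162 = 0.4783 d
  layer 2 (fine sand): t_2 = 2.71 × 0.18 / 0.4162 = 1.172 d
Total t = Σ t_i = 1.650 days.

1.65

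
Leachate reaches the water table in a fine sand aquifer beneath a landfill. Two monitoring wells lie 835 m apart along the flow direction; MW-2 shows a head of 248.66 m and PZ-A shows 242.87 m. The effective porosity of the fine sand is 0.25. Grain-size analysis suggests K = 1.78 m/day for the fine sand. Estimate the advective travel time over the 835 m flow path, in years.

46.3

Hydraulic gradient i = (248.66 − 242.87) / 835 = 5.79 / 835 = 0.006934.
Darcy flux q = K · i = 1.780 × 0.006934 = 0.01234 m/day.
Seepage velocity v = q / n_e = 0.01234 / 0.25 = 0.04937 m/day.
Travel time t = L / v = 835 / 0.04937 = 16913 days = 46.30 years.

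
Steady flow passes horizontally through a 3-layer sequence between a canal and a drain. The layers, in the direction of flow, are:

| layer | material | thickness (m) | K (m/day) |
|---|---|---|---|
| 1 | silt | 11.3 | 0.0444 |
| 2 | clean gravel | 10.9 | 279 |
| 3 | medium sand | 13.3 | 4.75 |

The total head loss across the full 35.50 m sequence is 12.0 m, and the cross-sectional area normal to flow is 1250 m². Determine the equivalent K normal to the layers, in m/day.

Flow is perpendicular to layering, so the layers act in series and the equivalent K is the thickness-weighted harmonic mean.
Total thickness L = 11.3 + 10.9 + 13.3 = 35.50 m.
Σ(b_i/K_i) = 11.3/0.0444 + 10.9/279 + 13.3/4.75 = 257.3 d.
K_eq = L / Σ(b_i/K_i) = 35.50 / 257.3 = 0.1379 m/day.

0.138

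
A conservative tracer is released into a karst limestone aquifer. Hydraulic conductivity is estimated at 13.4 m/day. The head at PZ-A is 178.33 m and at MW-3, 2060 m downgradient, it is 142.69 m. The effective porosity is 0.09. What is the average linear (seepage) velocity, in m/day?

2.58

Hydraulic gradient i = (178.33 − 142.69) / 2060 = 35.64 / 2060 = 0.01730.
Darcy flux q = K · i = 13.40 × 0.01730 = 0.2318 m/day.
Seepage velocity v = q / n_e = 0.2318 / 0.09 = 2.576 m/day.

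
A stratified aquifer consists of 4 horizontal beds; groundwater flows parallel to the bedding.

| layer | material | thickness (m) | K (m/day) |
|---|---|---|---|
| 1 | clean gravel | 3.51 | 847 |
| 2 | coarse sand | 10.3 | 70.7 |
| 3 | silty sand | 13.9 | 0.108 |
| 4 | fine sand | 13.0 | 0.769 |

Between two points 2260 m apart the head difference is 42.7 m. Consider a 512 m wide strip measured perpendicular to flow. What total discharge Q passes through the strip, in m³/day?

Flow is parallel to layering, so each bed carries its own Darcy discharge and the transmissivities add.
Σ(K_i·b_i) = 847×3.51 + 70.7×10.3 + 0.108×13.9 + 0.769×13.0 = 3713 m²/day.
Hydraulic gradient i = Δh / L = 42.7 / 2260 = 0.01889.
Q = Σ(K_i·b_i) · W · i = 3713 × 512 × 0.01889 = 35915 m³/day.

35900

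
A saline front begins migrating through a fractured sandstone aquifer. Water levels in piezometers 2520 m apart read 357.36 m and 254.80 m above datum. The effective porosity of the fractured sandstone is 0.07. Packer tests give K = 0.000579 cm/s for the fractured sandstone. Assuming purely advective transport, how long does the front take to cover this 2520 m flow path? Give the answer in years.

23.7

Convert K: 0.000579 cm/s × 864 = 0.5003 m/day.
Hydraulic gradient i = (357.36 − 254.80) / 2520 = 102.56 / 2520 = 0.04070.
Darcy flux q = K · i = 0.5003 × 0.04070 = 0.02036 m/day.
Seepage velocity v = q / n_e = 0.02036 / 0.07 = 0.2909 m/day.
Travel time t = L / v = 2520 / 0.2909 = 8664 days = 23.72 years.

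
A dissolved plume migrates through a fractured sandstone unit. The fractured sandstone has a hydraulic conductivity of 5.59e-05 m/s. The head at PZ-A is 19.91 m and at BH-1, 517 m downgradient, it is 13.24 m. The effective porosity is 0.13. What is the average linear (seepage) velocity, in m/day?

Convert K: 5.59e-05 m/s × 86400 = 4.830 m/day.
Hydraulic gradient i = (19.91 − 13.24) / 517 = 6.67 / 517 = 0.01290.
Darcy flux q = K · i = 4.830 × 0.01290 = 0.06231 m/day.
Seepage velocity v = q / n_e = 0.06231 / 0.13 = 0.4793 m/day.

0.479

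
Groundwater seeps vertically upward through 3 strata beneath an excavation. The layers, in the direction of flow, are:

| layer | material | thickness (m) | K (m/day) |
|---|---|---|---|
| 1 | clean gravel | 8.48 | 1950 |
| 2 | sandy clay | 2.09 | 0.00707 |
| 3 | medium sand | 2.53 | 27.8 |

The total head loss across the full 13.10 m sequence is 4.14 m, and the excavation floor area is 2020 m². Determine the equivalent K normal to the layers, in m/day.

Flow is perpendicular to layering, so the layers act in series and the equivalent K is the thickness-weighted harmonic mean.
Total thickness L = 8.48 + 2.09 + 2.53 = 13.10 m.
Σ(b_i/K_i) = 8.48/1950 + 2.09/0.00707 + 2.53/27.8 = 295.7 d.
K_eq = L / Σ(b_i/K_i) = 13.10 / 295.7 = 0.04430 m/day.

0.0443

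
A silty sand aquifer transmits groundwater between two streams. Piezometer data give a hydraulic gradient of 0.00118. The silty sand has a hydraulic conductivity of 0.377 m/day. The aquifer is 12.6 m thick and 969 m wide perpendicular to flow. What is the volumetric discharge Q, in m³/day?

Cross-sectional area A = 969 × 12.6 = 12209 m².
Hydraulic gradient i = 0.00118.
Darcy's law: Q = K · A · i = 0.3770 × 12209 × 0.001180 = 5.431 m³/day.

5.43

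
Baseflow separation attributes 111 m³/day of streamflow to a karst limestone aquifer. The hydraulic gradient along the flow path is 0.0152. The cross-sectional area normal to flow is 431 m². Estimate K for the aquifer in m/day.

Hydraulic gradient i = 0.0152.
From Q = K·A·i, K = Q / (A·i) = 111 / (431.0 × 0.01520) = 16.94 m/day.

16.9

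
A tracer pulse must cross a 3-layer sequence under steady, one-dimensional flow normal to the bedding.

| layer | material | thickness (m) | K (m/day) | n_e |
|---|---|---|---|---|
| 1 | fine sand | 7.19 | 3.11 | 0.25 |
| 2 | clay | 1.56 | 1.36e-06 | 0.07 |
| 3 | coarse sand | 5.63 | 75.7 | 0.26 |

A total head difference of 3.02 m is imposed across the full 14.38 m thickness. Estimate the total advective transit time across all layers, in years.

3500

With flow normal to the layers, continuity requires the same specific discharge q through every layer.
Σ(b_i/K_i) = 7.19/3.11 + 1.56/1.36e-06 + 5.63/75.7 = 1.147e+06 d.
q = Δh / Σ(b_i/K_i) = 3.02 / 1.147e+06 = 2.633e-06 m/day.
In each layer the seepage velocity is v_i = q/n_i, so the layer transit time is t_i = b_i·n_i / q:
  layer 1 (fine sand): t_1 = 7.19 × 0.25 / 2.633e-06 = 6.827e+05 d
  layer 2 (clay): t_2 = 1.56 × 0.07 / 2.633e-06 = 41477 d
  layer 3 (coarse sand): t_3 = 5.63 × 0.26 / 2.633e-06 = 5.560e+05 d
Total t = Σ t_i = 1.280e+06 days = 3505 years.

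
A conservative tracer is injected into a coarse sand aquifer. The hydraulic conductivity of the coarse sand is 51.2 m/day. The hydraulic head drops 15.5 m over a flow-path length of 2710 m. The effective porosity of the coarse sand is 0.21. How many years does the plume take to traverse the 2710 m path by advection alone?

Hydraulic gradient i = Δh / L = 15.5 / 2710 = 0.005720.
Darcy flux q = K · i = 51.20 × 0.005720 = 0.2928 m/day.
Seepage velocity v = q / n_e = 0.2928 / 0.21 = 1.394 m/day.
Travel time t = L / v = 2710 / 1.394 = 1943 days = 5.321 years.

5.32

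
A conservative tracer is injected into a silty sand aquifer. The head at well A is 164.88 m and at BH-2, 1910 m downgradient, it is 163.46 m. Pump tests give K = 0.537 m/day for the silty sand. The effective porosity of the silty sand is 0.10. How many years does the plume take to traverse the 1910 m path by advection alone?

1310

Hydraulic gradient i = (164.88 − 163.46) / 1910 = 1.42 / 1910 = 0.0007435.
Darcy flux q = K · i = 0.5370 × 0.0007435 = 0.0003992 m/day.
Seepage velocity v = q / n_e = 0.0003992 / 0.10 = 0.003992 m/day.
Travel time t = L / v = 1910 / 0.003992 = 4.784e+05 days = 1310 years.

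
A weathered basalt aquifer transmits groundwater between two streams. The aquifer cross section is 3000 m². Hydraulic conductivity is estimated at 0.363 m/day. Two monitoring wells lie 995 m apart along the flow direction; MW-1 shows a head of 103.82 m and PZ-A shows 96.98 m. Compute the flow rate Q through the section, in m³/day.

7.49

Hydraulic gradient i = (103.82 − 96.98) / 995 = 6.84 / 995 = 0.006874.
Darcy's law: Q = K · A · i = 0.3630 × 3000 × 0.006874 = 7.486 m³/day.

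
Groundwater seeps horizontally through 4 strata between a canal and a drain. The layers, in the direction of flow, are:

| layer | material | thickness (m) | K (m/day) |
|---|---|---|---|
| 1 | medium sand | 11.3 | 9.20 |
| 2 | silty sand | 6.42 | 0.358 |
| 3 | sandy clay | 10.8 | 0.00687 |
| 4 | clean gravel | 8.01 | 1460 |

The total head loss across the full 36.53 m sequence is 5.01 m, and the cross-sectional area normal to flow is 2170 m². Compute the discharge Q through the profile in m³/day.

6.83

Flow is perpendicular to layering, so the layers act in series and the equivalent K is the thickness-weighted harmonic mean.
Total thickness L = 11.3 + 6.42 + 10.8 + 8.01 = 36.53 m.
Σ(b_i/K_i) = 11.3/9.20 + 6.42/0.358 + 10.8/0.00687 + 8.01/1460 = 1591 d.
K_eq = L / Σ(b_i/K_i) = 36.53 / 1591 = 0.02296 m/day.
Q = K_eq · A · (Δh/L) = 0.02296 × 2170 × (5.01/36.53) = 6.832 m³/day.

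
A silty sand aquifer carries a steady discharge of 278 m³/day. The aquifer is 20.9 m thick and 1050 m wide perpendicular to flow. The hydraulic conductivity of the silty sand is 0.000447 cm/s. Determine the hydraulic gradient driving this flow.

0.0328

Convert K: 0.000447 cm/s × 864 = 0.3862 m/day.
Cross-sectional area A = 1050 × 20.9 = 21945 m².
From Q = K·A·i, i = Q / (K·A) = 278 / (0.3862 × 21945) = 0.03280.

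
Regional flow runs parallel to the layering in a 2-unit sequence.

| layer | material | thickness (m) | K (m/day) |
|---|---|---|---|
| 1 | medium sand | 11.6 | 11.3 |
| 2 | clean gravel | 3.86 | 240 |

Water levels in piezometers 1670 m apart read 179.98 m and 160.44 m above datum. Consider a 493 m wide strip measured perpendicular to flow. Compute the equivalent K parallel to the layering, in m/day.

Flow is parallel to layering, so each bed carries its own Darcy discharge and the transmissivities add.
Σ(K_i·b_i) = 11.3×11.6 + 240×3.86 = 1057 m²/day.
Total thickness b = 15.46 m, so K_eq = Σ(K_i·b_i)/b = 68.40 m/day.

68.4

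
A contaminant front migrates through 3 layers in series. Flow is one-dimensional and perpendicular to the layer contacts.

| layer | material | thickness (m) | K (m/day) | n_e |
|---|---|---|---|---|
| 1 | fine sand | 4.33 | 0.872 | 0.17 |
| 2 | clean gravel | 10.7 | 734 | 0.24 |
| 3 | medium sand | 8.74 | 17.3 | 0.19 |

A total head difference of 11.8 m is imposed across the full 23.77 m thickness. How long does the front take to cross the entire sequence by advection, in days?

2.31

With flow normal to the layers, continuity requires the same specific discharge q through every layer.
Σ(b_i/K_i) = 4.33/0.872 + 10.7/734 + 8.74/17.3 = 5.485 d.
q = Δh / Σ(b_i/K_i) = 11.8 / 5.485 = 2.151 m/day.
In each layer the seepage velocity is v_i = q/n_i, so the layer transit time is t_i = b_i·n_i / q:
  layer 1 (fine sand): t_1 = 4.33 × 0.17 / 2.151 = 0.3422 d
  layer 2 (clean gravel): t_2 = 10.7 × 0.24 / 2.151 = 1.194 d
  layer 3 (medium sand): t_3 = 8.74 × 0.19 / 2.151 = 0.7720 d
Total t = Σ t_i = 2.308 days.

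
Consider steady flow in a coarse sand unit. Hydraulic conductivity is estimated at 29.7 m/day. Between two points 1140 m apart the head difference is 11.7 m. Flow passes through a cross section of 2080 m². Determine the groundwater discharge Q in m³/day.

Hydraulic gradient i = Δh / L = 11.7 / 1140 = 0.01026.
Darcy's law: Q = K · A · i = 29.70 × 2080 × 0.01026 = 634.0 m³/day.

634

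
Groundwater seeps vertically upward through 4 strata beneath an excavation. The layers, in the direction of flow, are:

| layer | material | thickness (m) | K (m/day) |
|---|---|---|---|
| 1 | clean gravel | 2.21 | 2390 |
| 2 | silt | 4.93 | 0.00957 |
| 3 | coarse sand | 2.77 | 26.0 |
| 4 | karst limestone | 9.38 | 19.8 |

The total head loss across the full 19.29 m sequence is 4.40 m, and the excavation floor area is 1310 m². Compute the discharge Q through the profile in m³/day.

Flow is perpendicular to layering, so the layers act in series and the equivalent K is the thickness-weighted harmonic mean.
Total thickness L = 2.21 + 4.93 + 2.77 + 9.38 = 19.29 m.
Σ(b_i/K_i) = 2.21/2390 + 4.93/0.00957 + 2.77/26.0 + 9.38/19.8 = 515.7 d.
K_eq = L / Σ(b_i/K_i) = 19.29 / 515.7 = 0.03740 m/day.
Q = K_eq · A · (Δh/L) = 0.03740 × 1310 × (4.40/19.29) = 11.18 m³/day.

11.2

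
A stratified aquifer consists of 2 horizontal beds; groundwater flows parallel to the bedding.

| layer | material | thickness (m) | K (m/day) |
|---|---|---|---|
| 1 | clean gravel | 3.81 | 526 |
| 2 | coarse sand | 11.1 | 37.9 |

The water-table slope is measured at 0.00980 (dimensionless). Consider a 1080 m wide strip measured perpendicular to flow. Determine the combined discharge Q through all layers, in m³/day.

25700

Flow is parallel to layering, so each bed carries its own Darcy discharge and the transmissivities add.
Σ(K_i·b_i) = 526×3.81 + 37.9×11.1 = 2425 m²/day.
Hydraulic gradient i = 0.00980.
Q = Σ(K_i·b_i) · W · i = 2425 × 1080 × 0.009800 = 25664 m³/day.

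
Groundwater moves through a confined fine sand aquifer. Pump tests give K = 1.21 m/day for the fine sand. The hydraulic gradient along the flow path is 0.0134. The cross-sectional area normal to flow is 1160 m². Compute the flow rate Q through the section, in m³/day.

Hydraulic gradient i = 0.0134.
Darcy's law: Q = K · A · i = 1.210 × 1160 × 0.01340 = 18.81 m³/day.

18.8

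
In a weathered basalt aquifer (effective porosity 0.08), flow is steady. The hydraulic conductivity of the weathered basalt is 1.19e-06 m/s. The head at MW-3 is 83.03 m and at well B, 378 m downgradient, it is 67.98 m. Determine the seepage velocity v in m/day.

0.0512

Convert K: 1.19e-06 m/s × 86400 = 0.1028 m/day.
Hydraulic gradient i = (83.03 − 67.98) / 378 = 15.05 / 378 = 0.03981.
Darcy flux q = K · i = 0.1028 × 0.03981 = 0.004094 m/day.
Seepage velocity v = q / n_e = 0.004094 / 0.08 = 0.05117 m/day.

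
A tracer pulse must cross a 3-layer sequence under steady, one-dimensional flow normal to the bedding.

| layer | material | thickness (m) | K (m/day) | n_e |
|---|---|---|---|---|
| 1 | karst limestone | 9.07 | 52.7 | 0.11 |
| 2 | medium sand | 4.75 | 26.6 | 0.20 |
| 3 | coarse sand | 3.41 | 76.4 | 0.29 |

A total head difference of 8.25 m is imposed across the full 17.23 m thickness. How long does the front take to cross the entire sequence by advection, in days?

0.141

With flow normal to the layers, continuity requires the same specific discharge q through every layer.
Σ(b_i/K_i) = 9.07/52.7 + 4.75/26.6 + 3.41/76.4 = 0.3953 d.
q = Δh / Σ(b_i/K_i) = 8.25 / 0.3953 = 20.87 m/day.
In each layer the seepage velocity is v_i = q/n_i, so the layer transit time is t_i = b_i·n_i / q:
  layer 1 (karst limestone): t_1 = 9.07 × 0.11 / 20.87 = 0.04781 d
  layer 2 (medium sand): t_2 = 4.75 × 0.20 / 20.87 = 0.04552 d
  layer 3 (coarse sand): t_3 = 3.41 × 0.29 / 20.87 = 0.04738 d
Total t = Σ t_i = 0.1407 days.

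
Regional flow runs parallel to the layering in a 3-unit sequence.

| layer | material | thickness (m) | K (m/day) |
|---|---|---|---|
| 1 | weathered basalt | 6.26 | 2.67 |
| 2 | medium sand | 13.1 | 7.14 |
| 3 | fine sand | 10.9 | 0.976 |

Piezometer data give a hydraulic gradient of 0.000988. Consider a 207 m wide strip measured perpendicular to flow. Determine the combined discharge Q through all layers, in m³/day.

Flow is parallel to layering, so each bed carries its own Darcy discharge and the transmissivities add.
Σ(K_i·b_i) = 2.67×6.26 + 7.14×13.1 + 0.976×10.9 = 120.9 m²/day.
Hydraulic gradient i = 0.000988.
Q = Σ(K_i·b_i) · W · i = 120.9 × 207 × 0.0009880 = 24.72 m³/day.

24.7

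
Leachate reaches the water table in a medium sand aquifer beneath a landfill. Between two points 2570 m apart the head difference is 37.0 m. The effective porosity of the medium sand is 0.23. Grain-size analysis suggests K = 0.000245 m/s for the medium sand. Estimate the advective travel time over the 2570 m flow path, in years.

5.31

Convert K: 0.000245 m/s × 86400 = 21.17 m/day.
Hydraulic gradient i = Δh / L = 37.0 / 2570 = 0.01440.
Darcy flux q = K · i = 21.17 × 0.01440 = 0.3048 m/day.
Seepage velocity v = q / n_e = 0.3048 / 0.23 = 1.325 m/day.
Travel time t = L / v = 2570 / 1.325 = 1940 days = 5.310 years.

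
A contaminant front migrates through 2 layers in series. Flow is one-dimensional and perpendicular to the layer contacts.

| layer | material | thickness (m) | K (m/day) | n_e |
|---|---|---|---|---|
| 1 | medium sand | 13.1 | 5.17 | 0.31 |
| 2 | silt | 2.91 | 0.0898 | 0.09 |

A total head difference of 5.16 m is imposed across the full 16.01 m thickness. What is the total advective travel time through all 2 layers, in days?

29.3

With flow normal to the layers, continuity requires the same specific discharge q through every layer.
Σ(b_i/K_i) = 13.1/5.17 + 2.91/0.0898 = 34.94 d.
q = Δh / Σ(b_i/K_i) = 5.16 / 34.94 = 0.1477 m/day.
In each layer the seepage velocity is v_i = q/n_i, so the layer transit time is t_i = b_i·n_i / q:
  layer 1 (medium sand): t_1 = 13.1 × 0.31 / 0.1477 = 27.50 d
  layer 2 (silt): t_2 = 2.91 × 0.09 / 0.1477 = 1.773 d
Total t = Σ t_i = 29.27 days.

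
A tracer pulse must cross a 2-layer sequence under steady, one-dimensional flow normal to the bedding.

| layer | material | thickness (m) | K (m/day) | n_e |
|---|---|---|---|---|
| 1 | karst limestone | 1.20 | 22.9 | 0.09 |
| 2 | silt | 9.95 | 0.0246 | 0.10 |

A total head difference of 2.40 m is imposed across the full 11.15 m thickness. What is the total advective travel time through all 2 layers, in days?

186

With flow normal to the layers, continuity requires the same specific discharge q through every layer.
Σ(b_i/K_i) = 1.20/22.9 + 9.95/0.0246 = 404.5 d.
q = Δh / Σ(b_i/K_i) = 2.40 / 404.5 = 0.005933 m/day.
In each layer the seepage velocity is v_i = q/n_i, so the layer transit time is t_i = b_i·n_i / q:
  layer 1 (karst limestone): t_1 = 1.20 × 0.09 / 0.005933 = 18.20 d
  layer 2 (silt): t_2 = 9.95 × 0.10 / 0.005933 = 167.7 d
Total t = Σ t_i = 185.9 days.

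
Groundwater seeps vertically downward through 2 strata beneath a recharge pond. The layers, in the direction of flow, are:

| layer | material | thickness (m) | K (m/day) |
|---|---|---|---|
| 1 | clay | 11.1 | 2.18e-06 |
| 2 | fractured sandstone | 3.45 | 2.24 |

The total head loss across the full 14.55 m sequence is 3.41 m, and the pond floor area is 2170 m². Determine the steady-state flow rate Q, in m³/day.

0.00145

Flow is perpendicular to layering, so the layers act in series and the equivalent K is the thickness-weighted harmonic mean.
Total thickness L = 11.1 + 3.45 = 14.55 m.
Σ(b_i/K_i) = 11.1/2.18e-06 + 3.45/2.24 = 5.092e+06 d.
K_eq = L / Σ(b_i/K_i) = 14.55 / 5.092e+06 = 2.858e-06 m/day.
Q = K_eq · A · (Δh/L) = 2.858e-06 × 2170 × (3.41/14.55) = 0.001453 m³/day.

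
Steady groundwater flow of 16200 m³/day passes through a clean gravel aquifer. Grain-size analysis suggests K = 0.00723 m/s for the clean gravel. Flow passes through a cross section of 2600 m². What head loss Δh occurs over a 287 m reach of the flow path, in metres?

2.86

Convert K: 0.00723 m/s × 86400 = 624.7 m/day.
From Q = K·A·i, i = Q / (K·A) = 16200 / (624.7 × 2600) = 0.009974.
Head loss Δh = i · L = 0.009974 × 287 = 2.863 m.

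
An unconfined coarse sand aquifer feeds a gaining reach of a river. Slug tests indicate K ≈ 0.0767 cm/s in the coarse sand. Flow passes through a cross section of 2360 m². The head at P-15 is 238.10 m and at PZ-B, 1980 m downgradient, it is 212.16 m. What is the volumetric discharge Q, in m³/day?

Convert K: 0.0767 cm/s × 864 = 66.27 m/day.
Hydraulic gradient i = (238.10 − 212.16) / 1980 = 25.94 / 1980 = 0.01310.
Darcy's law: Q = K · A · i = 66.27 × 2360 × 0.01310 = 2049 m³/day.

2050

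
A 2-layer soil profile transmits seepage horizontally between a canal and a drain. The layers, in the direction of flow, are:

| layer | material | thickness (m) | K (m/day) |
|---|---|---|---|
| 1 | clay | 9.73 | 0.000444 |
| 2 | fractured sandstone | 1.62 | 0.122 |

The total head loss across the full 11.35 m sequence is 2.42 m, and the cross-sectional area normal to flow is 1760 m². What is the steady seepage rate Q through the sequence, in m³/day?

0.194

Flow is perpendicular to layering, so the layers act in series and the equivalent K is the thickness-weighted harmonic mean.
Total thickness L = 9.73 + 1.62 = 11.35 m.
Σ(b_i/K_i) = 9.73/0.000444 + 1.62/0.122 = 21928 d.
K_eq = L / Σ(b_i/K_i) = 11.35 / 21928 = 0.0005176 m/day.
Q = K_eq · A · (Δh/L) = 0.0005176 × 1760 × (2.42/11.35) = 0.1942 m³/day.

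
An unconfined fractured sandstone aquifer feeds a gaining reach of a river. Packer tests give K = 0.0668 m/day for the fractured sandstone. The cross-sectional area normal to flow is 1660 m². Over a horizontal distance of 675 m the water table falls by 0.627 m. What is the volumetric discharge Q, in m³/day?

0.103

Hydraulic gradient i = Δh / L = 0.627 / 675 = 0.0009289.
Darcy's law: Q = K · A · i = 0.06680 × 1660 × 0.0009289 = 0.1030 m³/day.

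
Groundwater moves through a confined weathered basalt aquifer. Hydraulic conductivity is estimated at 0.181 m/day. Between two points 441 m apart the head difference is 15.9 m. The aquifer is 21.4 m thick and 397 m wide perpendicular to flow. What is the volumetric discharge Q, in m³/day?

55.4

Cross-sectional area A = 397 × 21.4 = 8496 m².
Hydraulic gradient i = Δh / L = 15.9 / 441 = 0.03605.
Darcy's law: Q = K · A · i = 0.1810 × 8496 × 0.03605 = 55.44 m³/day.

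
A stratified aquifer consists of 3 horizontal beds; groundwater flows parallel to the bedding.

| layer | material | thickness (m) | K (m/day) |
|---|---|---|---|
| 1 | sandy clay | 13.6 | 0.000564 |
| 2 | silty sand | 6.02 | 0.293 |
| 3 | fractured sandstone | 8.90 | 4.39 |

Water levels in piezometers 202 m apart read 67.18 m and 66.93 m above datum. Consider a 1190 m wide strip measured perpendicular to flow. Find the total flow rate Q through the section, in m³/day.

60.2

Flow is parallel to layering, so each bed carries its own Darcy discharge and the transmissivities add.
Σ(K_i·b_i) = 0.000564×13.6 + 0.293×6.02 + 4.39×8.90 = 40.84 m²/day.
Hydraulic gradient i = (67.18 − 66.93) / 202 = 0.25 / 202 = 0.001238.
Q = Σ(K_i·b_i) · W · i = 40.84 × 1190 × 0.001238 = 60.15 m³/day.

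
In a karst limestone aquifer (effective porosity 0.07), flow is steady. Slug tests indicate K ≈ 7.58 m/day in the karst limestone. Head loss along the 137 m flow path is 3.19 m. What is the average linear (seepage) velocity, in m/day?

Hydraulic gradient i = Δh / L = 3.19 / 137 = 0.02328.
Darcy flux q = K · i = 7.580 × 0.02328 = 0.1765 m/day.
Seepage velocity v = q / n_e = 0.1765 / 0.07 = 2.521 m/day.

2.52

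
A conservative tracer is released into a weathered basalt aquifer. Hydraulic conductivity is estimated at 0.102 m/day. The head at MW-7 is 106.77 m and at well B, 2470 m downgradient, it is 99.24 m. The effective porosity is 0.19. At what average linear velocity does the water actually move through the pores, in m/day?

Hydraulic gradient i = (106.77 − 99.24) / 2470 = 7.53 / 2470 = 0.003049.
Darcy flux q = K · i = 0.1020 × 0.003049 = 0.0003110 m/day.
Seepage velocity v = q / n_e = 0.0003110 / 0.19 = 0.001637 m/day.

0.00164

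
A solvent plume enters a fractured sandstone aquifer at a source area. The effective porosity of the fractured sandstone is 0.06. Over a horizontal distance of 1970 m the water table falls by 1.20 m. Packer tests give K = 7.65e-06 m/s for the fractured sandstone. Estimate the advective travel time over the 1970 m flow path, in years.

804

Convert K: 7.65e-06 m/s × 86400 = 0.6610 m/day.
Hydraulic gradient i = Δh / L = 1.20 / 1970 = 0.0006091.
Darcy flux q = K · i = 0.6610 × 0.0006091 = 0.0004026 m/day.
Seepage velocity v = q / n_e = 0.0004026 / 0.06 = 0.006710 m/day.
Travel time t = L / v = 1970 / 0.006710 = 2.936e+05 days = 803.8 years.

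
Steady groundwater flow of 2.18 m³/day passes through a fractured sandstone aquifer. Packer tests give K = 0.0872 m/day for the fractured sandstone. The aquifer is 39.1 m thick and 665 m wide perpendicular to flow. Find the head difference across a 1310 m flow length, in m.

1.26

Cross-sectional area A = 665 × 39.1 = 26002 m².
From Q = K·A·i, i = Q / (K·A) = 2.18 / (0.08720 × 26002) = 0.0009615.
Head loss Δh = i · L = 0.0009615 × 1310 = 1.260 m.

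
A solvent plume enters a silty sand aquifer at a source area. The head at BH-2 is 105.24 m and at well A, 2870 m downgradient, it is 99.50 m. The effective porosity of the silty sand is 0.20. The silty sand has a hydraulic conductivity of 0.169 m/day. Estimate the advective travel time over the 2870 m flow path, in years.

4650

Hydraulic gradient i = (105.24 − 99.50) / 2870 = 5.74 / 2870 = 0.002000.
Darcy flux q = K · i = 0.1690 × 0.002000 = 0.0003380 m/day.
Seepage velocity v = q / n_e = 0.0003380 / 0.20 = 0.001690 m/day.
Travel time t = L / v = 2870 / 0.001690 = 1.698e+06 days = 4649 years.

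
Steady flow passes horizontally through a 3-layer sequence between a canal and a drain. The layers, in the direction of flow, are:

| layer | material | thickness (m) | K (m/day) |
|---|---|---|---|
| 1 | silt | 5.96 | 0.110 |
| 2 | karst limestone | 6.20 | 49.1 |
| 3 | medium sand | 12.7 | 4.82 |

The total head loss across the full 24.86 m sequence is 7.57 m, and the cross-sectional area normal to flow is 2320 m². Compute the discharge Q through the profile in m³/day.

308

Flow is perpendicular to layering, so the layers act in series and the equivalent K is the thickness-weighted harmonic mean.
Total thickness L = 5.96 + 6.20 + 12.7 = 24.86 m.
Σ(b_i/K_i) = 5.96/0.110 + 6.20/49.1 + 12.7/4.82 = 56.94 d.
K_eq = L / Σ(b_i/K_i) = 24.86 / 56.94 = 0.4366 m/day.
Q = K_eq · A · (Δh/L) = 0.4366 × 2320 × (7.57/24.86) = 308.4 m³/day.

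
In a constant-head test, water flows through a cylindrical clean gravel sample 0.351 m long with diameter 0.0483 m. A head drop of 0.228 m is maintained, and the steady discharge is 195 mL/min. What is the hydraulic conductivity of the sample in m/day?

Cross-sectional area A = π·(d/2)² = π × (0.0483/2)² = 0.001832 m².
Convert discharge: 195 mL/min = 3.250e-06 m³/s.
Darcy's law rearranged: K = Q·L / (A·Δh) = 3.250e-06 × 0.351 / (0.001832 × 0.228) = 0.002731 m/s = 235.9 m/day.

236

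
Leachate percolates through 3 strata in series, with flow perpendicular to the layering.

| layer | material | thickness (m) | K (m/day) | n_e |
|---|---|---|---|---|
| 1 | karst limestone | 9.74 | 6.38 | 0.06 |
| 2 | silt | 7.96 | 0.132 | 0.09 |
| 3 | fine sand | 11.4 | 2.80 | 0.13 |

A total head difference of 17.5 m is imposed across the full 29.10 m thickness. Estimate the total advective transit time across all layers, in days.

10.5

With flow normal to the layers, continuity requires the same specific discharge q through every layer.
Σ(b_i/K_i) = 9.74/6.38 + 7.96/0.132 + 11.4/2.80 = 65.90 d.
q = Δh / Σ(b_i/K_i) = 17.5 / 65.90 = 0.2655 m/day.
In each layer the seepage velocity is v_i = q/n_i, so the layer transit time is t_i = b_i·n_i / q:
  layer 1 (karst limestone): t_1 = 9.74 × 0.06 / 0.2655 = 2.201 d
  layer 2 (silt): t_2 = 7.96 × 0.09 / 0.2655 = 2.698 d
  layer 3 (fine sand): t_3 = 11.4 × 0.13 / 0.2655 = 5.581 d
Total t = Σ t_i = 10.48 days.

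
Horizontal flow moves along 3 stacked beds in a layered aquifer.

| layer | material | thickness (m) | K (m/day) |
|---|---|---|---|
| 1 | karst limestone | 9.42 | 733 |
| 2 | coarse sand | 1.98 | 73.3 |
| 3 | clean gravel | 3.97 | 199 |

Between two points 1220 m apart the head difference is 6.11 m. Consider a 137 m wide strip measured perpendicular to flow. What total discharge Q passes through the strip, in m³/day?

Flow is parallel to layering, so each bed carries its own Darcy discharge and the transmissivities add.
Σ(K_i·b_i) = 733×9.42 + 73.3×1.98 + 199×3.97 = 7840 m²/day.
Hydraulic gradient i = Δh / L = 6.11 / 1220 = 0.005008.
Q = Σ(K_i·b_i) · W · i = 7840 × 137 × 0.005008 = 5379 m³/day.

5380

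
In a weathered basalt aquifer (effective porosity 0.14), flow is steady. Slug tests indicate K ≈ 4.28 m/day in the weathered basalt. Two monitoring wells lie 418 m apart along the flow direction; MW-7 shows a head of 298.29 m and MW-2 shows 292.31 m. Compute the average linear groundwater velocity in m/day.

0.437

Hydraulic gradient i = (298.29 − 292.31) / 418 = 5.98 / 418 = 0.01431.
Darcy flux q = K · i = 4.280 × 0.01431 = 0.06123 m/day.
Seepage velocity v = q / n_e = 0.06123 / 0.14 = 0.4374 m/day.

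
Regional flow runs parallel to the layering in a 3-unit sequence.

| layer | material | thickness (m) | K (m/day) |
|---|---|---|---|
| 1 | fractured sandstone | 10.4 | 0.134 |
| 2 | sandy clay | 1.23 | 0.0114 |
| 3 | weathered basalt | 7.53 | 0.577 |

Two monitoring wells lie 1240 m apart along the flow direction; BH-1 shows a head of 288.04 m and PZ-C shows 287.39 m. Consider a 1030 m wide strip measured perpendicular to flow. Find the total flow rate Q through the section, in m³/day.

3.11

Flow is parallel to layering, so each bed carries its own Darcy discharge and the transmissivities add.
Σ(K_i·b_i) = 0.134×10.4 + 0.0114×1.23 + 0.577×7.53 = 5.752 m²/day.
Hydraulic gradient i = (288.04 − 287.39) / 1240 = 0.65 / 1240 = 0.0005242.
Q = Σ(K_i·b_i) · W · i = 5.752 × 1030 × 0.0005242 = 3.106 m³/day.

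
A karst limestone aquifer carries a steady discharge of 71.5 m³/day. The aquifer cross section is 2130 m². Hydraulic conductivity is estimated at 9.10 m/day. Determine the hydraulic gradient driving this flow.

From Q = K·A·i, i = Q / (K·A) = 71.5 / (9.100 × 2130) = 0.003689.

0.00369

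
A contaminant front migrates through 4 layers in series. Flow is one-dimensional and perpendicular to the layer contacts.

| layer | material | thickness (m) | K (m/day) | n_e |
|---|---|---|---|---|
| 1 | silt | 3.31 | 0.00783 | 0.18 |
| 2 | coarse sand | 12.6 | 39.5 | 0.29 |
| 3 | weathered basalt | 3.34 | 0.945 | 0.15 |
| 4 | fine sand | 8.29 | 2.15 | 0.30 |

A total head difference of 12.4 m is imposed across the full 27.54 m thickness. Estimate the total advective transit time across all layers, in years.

0.688

With flow normal to the layers, continuity requires the same specific discharge q through every layer.
Σ(b_i/K_i) = 3.31/0.00783 + 12.6/39.5 + 3.34/0.945 + 8.29/2.15 = 430.4 d.
q = Δh / Σ(b_i/K_i) = 12.4 / 430.4 = 0.02881 m/day.
In each layer the seepage velocity is v_i = q/n_i, so the layer transit time is t_i = b_i·n_i / q:
  layer 1 (silt): t_1 = 3.31 × 0.18 / 0.02881 = 20.68 d
  layer 2 (coarse sand): t_2 = 12.6 × 0.29 / 0.02881 = 126.8 d
  layer 3 (weathered basalt): t_3 = 3.34 × 0.15 / 0.02881 = 17.39 d
  layer 4 (fine sand): t_4 = 8.29 × 0.30 / 0.02881 = 86.33 d
Total t = Σ t_i = 251.2 days = 0.6879 years.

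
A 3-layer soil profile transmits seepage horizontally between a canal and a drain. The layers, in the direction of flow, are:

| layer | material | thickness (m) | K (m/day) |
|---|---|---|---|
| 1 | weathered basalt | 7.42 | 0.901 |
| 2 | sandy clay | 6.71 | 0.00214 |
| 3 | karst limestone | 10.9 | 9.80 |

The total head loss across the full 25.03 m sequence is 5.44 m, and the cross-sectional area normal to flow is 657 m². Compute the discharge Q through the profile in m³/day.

Flow is perpendicular to layering, so the layers act in series and the equivalent K is the thickness-weighted harmonic mean.
Total thickness L = 7.42 + 6.71 + 10.9 = 25.03 m.
Σ(b_i/K_i) = 7.42/0.901 + 6.71/0.00214 + 10.9/9.80 = 3145 d.
K_eq = L / Σ(b_i/K_i) = 25.03 / 3145 = 0.007959 m/day.
Q = K_eq · A · (Δh/L) = 0.007959 × 657 × (5.44/25.03) = 1.136 m³/day.

1.14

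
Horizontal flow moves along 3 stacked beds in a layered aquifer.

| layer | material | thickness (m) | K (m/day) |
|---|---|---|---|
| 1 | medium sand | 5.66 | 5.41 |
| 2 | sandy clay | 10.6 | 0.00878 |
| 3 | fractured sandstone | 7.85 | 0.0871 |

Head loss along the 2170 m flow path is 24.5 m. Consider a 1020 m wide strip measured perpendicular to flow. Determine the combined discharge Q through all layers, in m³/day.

Flow is parallel to layering, so each bed carries its own Darcy discharge and the transmissivities add.
Σ(K_i·b_i) = 5.41×5.66 + 0.00878×10.6 + 0.0871×7.85 = 31.40 m²/day.
Hydraulic gradient i = Δh / L = 24.5 / 2170 = 0.01129.
Q = Σ(K_i·b_i) · W · i = 31.40 × 1020 × 0.01129 = 361.6 m³/day.

362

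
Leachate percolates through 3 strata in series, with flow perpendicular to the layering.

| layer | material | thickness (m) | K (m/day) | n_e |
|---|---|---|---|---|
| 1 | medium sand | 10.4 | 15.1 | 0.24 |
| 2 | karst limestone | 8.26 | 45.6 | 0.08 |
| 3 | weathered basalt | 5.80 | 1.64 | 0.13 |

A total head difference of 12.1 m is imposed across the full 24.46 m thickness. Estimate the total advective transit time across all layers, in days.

With flow normal to the layers, continuity requires the same specific discharge q through every layer.
Σ(b_i/K_i) = 10.4/15.1 + 8.26/45.6 + 5.80/1.64 = 4.406 d.
q = Δh / Σ(b_i/K_i) = 12.1 / 4.406 = 2.746 m/day.
In each layer the seepage velocity is v_i = q/n_i, so the layer transit time is t_i = b_i·n_i / q:
  layer 1 (medium sand): t_1 = 10.4 × 0.24 / 2.746 = 0.9090 d
  layer 2 (karst limestone): t_2 = 8.26 × 0.08 / 2.746 = 0.2406 d
  layer 3 (weathered basalt): t_3 = 5.80 × 0.13 / 2.746 = 0.2746 d
Total t = Σ t_i = 1.424 days.

1.42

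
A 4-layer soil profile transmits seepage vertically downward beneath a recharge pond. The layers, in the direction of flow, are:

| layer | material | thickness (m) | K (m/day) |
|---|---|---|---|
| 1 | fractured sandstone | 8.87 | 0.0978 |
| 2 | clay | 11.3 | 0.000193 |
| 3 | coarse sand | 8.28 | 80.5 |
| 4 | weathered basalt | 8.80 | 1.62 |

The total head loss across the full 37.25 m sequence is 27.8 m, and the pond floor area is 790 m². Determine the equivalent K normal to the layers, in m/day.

Flow is perpendicular to layering, so the layers act in series and the equivalent K is the thickness-weighted harmonic mean.
Total thickness L = 8.87 + 11.3 + 8.28 + 8.80 = 37.25 m.
Σ(b_i/K_i) = 8.87/0.0978 + 11.3/0.000193 + 8.28/80.5 + 8.80/1.62 = 58645 d.
K_eq = L / Σ(b_i/K_i) = 37.25 / 58645 = 0.0006352 m/day.

0.000635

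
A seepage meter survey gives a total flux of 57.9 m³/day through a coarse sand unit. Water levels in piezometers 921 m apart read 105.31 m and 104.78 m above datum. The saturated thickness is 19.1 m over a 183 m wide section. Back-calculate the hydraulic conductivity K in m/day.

Cross-sectional area A = 183 × 19.1 = 3495 m².
Hydraulic gradient i = (105.31 − 104.78) / 921 = 0.53 / 921 = 0.0005755.
From Q = K·A·i, K = Q / (A·i) = 57.9 / (3495 × 0.0005755) = 28.79 m/day.

28.8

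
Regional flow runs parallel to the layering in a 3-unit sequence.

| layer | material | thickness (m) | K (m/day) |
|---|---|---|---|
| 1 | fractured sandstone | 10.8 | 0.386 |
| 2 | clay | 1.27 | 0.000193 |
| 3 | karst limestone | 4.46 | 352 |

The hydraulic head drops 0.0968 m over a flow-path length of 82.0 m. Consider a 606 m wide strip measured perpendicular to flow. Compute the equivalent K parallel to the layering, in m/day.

Flow is parallel to layering, so each bed carries its own Darcy discharge and the transmissivities add.
Σ(K_i·b_i) = 0.386×10.8 + 0.000193×1.27 + 352×4.46 = 1574 m²/day.
Total thickness b = 16.53 m, so K_eq = Σ(K_i·b_i)/b = 95.23 m/day.

95.2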